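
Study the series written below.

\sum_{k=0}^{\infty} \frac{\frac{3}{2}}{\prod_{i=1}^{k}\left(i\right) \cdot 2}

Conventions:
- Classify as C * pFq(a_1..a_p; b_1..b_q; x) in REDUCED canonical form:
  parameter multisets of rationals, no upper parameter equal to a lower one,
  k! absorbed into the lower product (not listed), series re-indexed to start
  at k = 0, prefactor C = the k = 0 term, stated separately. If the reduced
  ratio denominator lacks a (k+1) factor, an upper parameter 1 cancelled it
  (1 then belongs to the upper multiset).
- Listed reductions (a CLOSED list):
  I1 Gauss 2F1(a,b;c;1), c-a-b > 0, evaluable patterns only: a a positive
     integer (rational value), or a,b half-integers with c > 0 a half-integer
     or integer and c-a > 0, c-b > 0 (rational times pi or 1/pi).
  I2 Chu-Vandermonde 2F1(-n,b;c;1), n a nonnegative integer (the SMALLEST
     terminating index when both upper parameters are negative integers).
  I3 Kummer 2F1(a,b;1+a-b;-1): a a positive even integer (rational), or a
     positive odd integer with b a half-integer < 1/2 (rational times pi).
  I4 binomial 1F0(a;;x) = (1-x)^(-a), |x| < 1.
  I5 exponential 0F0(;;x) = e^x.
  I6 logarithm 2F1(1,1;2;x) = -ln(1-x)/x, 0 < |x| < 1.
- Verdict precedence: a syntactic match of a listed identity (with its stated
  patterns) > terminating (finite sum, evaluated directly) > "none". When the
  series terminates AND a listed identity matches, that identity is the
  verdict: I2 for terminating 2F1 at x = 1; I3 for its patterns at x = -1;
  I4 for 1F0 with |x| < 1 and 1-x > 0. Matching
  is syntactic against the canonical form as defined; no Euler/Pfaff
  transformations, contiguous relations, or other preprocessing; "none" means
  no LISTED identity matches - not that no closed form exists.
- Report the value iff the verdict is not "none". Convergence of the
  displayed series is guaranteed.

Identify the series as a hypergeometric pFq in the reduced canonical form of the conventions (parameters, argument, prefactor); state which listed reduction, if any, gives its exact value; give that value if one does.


Classification (C = \frac{3}{4}): 0F0 with upper {-}, lower {-}, argument x = 1. Verdict (x = 1): the I5 exponential reduction applies (the 0F0 exponential series at x = 1). Hence: \frac{3}{4} \cdot e^{1}.

The tell: t_0 being \frac{3}{4}, the constant factors (C = 3/4, x = 1) combine into one prefactor.
Adjacent-term ratio: r(k) = 1 * 1 / [(k+1)] - rational in k. x = 1; t_0 = \frac{3}{4}; negate the roots.


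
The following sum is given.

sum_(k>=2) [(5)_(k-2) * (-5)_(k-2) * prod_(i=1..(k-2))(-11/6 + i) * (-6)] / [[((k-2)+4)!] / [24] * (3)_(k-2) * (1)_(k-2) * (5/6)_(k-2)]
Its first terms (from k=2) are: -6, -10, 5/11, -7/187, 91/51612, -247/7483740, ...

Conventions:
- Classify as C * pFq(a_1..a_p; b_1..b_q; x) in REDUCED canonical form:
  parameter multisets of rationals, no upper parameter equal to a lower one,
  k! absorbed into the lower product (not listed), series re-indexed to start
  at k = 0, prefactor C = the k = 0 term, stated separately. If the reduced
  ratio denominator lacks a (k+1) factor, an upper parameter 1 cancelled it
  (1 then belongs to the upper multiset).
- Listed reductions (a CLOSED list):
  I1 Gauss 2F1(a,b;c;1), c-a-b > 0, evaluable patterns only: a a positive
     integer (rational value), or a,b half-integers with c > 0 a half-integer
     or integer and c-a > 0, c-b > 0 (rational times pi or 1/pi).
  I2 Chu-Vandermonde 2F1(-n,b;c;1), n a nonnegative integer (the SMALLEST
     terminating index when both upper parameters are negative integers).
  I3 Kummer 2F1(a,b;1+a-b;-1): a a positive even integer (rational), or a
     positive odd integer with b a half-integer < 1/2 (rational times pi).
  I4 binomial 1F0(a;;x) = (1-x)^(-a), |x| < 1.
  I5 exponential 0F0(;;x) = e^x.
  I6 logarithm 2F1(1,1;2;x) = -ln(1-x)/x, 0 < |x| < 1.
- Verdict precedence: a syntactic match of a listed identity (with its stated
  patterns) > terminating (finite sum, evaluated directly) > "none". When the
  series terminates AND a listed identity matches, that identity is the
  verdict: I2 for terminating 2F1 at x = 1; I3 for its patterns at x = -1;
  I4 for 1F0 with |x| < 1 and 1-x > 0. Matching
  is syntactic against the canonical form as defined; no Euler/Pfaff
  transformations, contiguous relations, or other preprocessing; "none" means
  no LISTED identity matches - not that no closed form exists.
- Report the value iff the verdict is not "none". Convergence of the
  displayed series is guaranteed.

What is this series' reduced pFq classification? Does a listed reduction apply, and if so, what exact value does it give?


The series (x = 1) is 2F2: upper {-5, -5/6}, lower {5/6, 3}, prefactor -6. Verdict: terminating. (-5)_k vanishes past k = 5, leaving a 6-term sum, computed directly. Sum: -9717111/623645.

The tell: from the first term -6: the running product (C = -6) telescopes to a rising factorial.
Ratio: r(k) = 1 * (k-5) (k-5/6) / [(k+5/6) (k+3) (k+1)] - poly over poly, x = 1 from leading terms; C = -6 at k = 0.


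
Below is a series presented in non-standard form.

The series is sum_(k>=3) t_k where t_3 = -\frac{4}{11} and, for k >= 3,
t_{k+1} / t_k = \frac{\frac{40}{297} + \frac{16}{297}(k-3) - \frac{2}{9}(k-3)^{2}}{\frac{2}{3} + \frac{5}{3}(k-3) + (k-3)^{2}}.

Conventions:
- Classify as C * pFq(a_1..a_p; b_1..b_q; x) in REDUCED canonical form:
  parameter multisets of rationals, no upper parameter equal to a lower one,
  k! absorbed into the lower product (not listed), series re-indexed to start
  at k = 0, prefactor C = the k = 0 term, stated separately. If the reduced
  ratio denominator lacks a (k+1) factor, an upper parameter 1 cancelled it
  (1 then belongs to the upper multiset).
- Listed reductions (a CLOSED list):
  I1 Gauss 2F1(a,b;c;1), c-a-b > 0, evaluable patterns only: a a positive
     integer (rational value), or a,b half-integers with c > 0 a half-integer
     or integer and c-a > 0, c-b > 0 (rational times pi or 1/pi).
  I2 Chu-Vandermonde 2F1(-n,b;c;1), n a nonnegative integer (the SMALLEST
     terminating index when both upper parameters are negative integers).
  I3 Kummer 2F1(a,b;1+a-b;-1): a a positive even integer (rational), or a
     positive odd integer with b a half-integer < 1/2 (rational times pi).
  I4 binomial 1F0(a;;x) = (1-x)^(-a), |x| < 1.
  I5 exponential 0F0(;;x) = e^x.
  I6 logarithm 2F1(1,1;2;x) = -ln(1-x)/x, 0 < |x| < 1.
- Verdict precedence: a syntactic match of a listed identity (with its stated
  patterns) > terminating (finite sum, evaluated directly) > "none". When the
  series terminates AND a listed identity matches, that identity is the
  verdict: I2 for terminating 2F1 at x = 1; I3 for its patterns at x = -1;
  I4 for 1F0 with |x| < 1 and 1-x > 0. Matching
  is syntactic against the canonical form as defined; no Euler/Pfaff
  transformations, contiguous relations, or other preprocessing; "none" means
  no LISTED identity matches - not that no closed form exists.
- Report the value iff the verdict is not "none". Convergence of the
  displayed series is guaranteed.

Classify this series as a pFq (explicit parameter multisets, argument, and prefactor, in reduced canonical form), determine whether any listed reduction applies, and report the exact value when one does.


Structural cue: t_0 = -\frac{4}{11} here, and roots of the ratio polynomials (C = -4/11, x = -2/9) are the negated parameters.
Step ratio: r(k) = -\frac{2}{9} * (k-\frac{10}{11}) / [(k+1)] - rational; roots negated = parameters, x = -\frac{2}{9}, C = -\frac{4}{11}.

The series (x = -\frac{2}{9}) is 1F0: upper {-\frac{10}{11}}, lower {-}, prefactor -\frac{4}{11}. Verdict at x = -\frac{2}{9}: the I4 binomial reduction matches (the 1F0 binomial series: exponent 10/11, x = -\frac{2}{9}). Exact value: \left(-\frac{4}{11}\right) \cdot \left(\frac{11}{9}\right)^{\frac{10}{11}}.


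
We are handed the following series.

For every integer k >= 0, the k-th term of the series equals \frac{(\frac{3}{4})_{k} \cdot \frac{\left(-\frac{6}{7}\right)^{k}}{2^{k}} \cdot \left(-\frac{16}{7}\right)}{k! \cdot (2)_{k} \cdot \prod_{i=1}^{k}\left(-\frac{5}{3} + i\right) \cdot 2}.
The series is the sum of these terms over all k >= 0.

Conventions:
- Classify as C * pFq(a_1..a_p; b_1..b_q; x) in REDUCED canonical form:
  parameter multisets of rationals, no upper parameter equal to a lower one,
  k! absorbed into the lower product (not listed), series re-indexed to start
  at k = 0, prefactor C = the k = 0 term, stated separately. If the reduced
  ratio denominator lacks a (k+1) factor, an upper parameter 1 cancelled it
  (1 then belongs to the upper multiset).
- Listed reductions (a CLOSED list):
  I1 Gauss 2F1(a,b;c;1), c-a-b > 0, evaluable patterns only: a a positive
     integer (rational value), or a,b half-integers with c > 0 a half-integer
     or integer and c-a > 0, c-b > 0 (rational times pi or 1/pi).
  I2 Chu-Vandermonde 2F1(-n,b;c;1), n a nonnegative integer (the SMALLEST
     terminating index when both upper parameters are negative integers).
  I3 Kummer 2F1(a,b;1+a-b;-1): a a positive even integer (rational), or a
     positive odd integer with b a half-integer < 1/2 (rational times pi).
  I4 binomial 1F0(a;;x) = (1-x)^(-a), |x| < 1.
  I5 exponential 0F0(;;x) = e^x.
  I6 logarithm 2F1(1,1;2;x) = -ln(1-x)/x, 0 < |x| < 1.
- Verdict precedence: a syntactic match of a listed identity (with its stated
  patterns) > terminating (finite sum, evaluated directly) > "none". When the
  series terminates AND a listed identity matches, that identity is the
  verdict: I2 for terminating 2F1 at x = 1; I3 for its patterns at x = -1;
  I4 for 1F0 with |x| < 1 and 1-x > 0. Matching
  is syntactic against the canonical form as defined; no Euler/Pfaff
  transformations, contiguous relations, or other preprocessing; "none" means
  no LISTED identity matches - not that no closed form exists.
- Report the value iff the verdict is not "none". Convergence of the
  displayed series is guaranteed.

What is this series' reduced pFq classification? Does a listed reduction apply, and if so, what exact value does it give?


This is -\frac{8}{7} * 1F2(\frac{3}{4}; -\frac{2}{3}, 2; -\frac{3}{7}) in reduced canonical form. Verdict: none - at argument -\frac{3}{7} the multisets {\frac{3}{4}} ; {-\frac{2}{3}, 2} match no listed identity.

Key observation: t_0 = -\frac{8}{7} here, and the constant factors (C = -8/7) combine into one prefactor.
Consecutive-term ratio: r(k) = -\frac{3}{7} * (k+\frac{3}{4}) / [(k-\frac{2}{3}) (k+2) (k+1)] - rational in k, leading ratio -\frac{3}{7}; with t_0 = -\frac{8}{7}, classification follows.


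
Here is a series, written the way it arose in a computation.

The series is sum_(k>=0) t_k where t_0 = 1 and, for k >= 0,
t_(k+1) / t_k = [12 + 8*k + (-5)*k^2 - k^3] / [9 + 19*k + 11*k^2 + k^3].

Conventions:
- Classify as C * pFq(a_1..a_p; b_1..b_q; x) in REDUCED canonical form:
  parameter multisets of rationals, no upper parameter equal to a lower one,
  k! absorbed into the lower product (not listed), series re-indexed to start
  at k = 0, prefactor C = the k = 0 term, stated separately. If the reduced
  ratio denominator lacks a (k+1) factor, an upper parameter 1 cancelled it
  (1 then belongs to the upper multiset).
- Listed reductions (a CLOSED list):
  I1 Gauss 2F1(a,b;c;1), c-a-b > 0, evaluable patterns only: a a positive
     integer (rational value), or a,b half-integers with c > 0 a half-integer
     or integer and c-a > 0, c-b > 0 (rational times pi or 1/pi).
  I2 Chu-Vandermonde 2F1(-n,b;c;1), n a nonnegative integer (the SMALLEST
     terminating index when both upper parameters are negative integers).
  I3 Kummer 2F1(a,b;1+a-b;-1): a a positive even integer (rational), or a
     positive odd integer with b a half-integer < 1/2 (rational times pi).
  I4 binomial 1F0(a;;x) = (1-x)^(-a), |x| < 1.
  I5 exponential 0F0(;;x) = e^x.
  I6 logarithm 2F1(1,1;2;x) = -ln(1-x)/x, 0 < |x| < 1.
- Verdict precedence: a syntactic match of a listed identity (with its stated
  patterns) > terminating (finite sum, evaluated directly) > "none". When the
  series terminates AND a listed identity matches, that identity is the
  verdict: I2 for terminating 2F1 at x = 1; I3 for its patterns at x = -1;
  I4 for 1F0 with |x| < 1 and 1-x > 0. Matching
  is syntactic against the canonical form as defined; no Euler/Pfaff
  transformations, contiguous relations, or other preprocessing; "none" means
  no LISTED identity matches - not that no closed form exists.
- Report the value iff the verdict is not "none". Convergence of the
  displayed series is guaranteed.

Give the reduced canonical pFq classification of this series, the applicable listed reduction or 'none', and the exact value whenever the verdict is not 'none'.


Classification (C = 1): 2F1 with upper {-2, 6}, lower {9}, argument x = -1. Verdict (x = -1): Kummer (I3) applies (x = -1; c = 9 equals 1+a-b for upper {-2, 6}: listed pattern). Sum: 14/5.

Key observation: with t_0 = 1, roots of the ratio polynomials (prefactor 1) are the negated parameters.
Consecutive-term ratio: r(k) = (-1) * (k-2) (k+6) / [(k+9) (k+1)] - poly over poly, x = (-1) from leading terms; C = 1 at k = 0.


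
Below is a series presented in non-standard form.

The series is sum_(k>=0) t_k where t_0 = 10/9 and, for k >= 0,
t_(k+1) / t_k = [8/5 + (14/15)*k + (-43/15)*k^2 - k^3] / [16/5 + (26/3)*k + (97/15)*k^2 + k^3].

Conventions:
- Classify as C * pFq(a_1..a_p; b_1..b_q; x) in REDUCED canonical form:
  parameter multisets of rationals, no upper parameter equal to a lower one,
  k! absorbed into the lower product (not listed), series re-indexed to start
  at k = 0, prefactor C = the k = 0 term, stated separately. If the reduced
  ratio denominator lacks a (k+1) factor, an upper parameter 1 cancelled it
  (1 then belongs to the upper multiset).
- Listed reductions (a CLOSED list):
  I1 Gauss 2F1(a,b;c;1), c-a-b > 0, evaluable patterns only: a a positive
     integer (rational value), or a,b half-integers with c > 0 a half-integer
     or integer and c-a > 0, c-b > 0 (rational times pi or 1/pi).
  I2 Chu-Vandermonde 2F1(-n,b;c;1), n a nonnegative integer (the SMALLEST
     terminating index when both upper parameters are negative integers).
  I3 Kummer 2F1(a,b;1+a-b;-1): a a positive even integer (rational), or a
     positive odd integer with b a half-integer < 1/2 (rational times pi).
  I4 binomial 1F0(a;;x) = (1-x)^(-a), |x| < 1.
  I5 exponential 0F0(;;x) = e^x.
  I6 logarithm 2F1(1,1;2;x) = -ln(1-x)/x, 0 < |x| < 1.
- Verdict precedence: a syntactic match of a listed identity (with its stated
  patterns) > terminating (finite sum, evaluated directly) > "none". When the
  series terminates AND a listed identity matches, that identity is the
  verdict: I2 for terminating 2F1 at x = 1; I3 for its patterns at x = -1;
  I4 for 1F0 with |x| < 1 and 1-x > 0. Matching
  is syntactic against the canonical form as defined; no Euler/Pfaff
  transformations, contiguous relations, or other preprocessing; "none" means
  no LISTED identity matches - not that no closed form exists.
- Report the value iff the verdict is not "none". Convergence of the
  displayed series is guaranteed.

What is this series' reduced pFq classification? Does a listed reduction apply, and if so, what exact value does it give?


Prefactor 10/9, argument -1: 2F1 with upper {-4/5, 3} over lower {24/5}. Verdict: none - at argument -1 the multisets {-4/5, 3} ; {24/5} match no listed identity.

Key step: x = (-1) and cancel k + 2/3 from the displayed ratio first; then prefactor 10/9.
Consecutive-term ratio: r(k) = (-1) * (k-4/5) (k+3) / [(k+24/5) (k+1)] - rational in k, leading ratio (-1); with t_0 = 10/9, classification follows.


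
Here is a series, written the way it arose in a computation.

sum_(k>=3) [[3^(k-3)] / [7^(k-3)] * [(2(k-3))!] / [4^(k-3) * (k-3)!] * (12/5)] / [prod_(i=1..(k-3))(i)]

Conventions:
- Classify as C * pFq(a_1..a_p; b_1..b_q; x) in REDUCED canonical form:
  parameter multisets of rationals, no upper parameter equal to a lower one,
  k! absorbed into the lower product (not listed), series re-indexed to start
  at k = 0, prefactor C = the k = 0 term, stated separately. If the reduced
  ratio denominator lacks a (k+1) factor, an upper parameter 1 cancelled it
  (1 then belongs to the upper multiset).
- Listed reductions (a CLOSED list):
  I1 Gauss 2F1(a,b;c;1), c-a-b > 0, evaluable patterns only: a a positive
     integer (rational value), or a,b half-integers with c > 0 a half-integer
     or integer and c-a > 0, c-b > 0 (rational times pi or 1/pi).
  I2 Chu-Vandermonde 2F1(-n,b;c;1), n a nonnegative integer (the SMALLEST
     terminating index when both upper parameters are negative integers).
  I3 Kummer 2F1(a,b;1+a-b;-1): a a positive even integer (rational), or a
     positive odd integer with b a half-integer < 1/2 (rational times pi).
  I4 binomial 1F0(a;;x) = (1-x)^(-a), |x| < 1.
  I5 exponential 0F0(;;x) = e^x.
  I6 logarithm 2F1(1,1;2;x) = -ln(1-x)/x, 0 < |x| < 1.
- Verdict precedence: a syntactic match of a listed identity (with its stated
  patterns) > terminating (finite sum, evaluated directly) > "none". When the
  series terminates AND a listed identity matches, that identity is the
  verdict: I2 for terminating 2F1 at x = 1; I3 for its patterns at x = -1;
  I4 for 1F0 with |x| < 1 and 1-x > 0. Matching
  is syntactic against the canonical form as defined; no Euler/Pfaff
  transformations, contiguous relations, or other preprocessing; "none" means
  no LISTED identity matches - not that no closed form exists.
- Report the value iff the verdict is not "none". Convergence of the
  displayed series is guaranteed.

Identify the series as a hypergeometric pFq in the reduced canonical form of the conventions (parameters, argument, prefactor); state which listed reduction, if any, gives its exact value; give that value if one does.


Classification (C = 12/5): 1F0 with upper {1/2}, lower {-}, argument x = 3/7. Verdict (x = 3/7): binomial (I4) applies (the 1F0 binomial series: exponent -1/2, x = 3/7). Exact value: (12/5) * (4/7)^(-1/2).

First insight: with t_0 = 12/5, the (2k)!/(4^k k!) block (C = 12/5, x = 3/7) is the Pochhammer (1/2)_k.
Adjacent-term ratio: r(k) = (3/7) * (k+1/2) / [(k+1)] - rational in k, leading ratio (3/7); with t_0 = 12/5, classification follows.


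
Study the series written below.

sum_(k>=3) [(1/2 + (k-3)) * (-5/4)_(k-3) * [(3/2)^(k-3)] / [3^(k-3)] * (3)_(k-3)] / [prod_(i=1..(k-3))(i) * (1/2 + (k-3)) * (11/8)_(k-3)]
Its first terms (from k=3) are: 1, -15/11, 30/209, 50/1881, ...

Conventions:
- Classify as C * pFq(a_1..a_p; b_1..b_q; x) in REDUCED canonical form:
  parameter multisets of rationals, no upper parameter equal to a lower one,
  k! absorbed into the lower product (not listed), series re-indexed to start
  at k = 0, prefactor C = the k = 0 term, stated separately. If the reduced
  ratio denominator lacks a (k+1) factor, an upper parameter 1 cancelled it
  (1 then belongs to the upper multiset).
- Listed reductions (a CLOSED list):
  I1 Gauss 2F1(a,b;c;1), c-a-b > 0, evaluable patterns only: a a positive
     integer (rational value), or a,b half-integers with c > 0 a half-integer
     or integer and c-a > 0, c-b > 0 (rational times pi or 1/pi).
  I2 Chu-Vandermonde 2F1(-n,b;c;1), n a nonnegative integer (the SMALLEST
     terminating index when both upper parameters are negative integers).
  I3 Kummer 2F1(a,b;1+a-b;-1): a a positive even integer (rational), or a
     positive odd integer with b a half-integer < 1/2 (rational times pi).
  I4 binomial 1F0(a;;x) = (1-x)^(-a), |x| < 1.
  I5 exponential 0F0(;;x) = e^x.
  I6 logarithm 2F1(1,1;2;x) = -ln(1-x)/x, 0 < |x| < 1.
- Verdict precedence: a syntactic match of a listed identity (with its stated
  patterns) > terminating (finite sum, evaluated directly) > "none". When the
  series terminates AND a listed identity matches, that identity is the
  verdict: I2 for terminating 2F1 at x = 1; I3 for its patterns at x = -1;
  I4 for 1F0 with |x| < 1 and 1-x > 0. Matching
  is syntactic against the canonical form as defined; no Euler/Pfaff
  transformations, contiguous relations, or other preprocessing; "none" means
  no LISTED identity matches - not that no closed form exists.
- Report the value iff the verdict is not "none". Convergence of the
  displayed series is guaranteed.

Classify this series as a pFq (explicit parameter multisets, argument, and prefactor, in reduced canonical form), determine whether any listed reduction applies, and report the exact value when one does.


At argument 1/2: a 2F1 with upper {-5/4, 3}, lower {11/8}, scaled by C = 1. Verdict: none. Every listed pattern misses the 2F1 form at 1/2, upper {-5/4, 3}.

Key observation: with t_0 = 1, the product of the first k integers (C = 1, x = 1/2) is k!.
Ratio: r(k) = (1/2) * (k-5/4) (k+3) / [(k+11/8) (k+1)] - poly over poly, x = (1/2) from leading terms; C = 1 at k = 0.


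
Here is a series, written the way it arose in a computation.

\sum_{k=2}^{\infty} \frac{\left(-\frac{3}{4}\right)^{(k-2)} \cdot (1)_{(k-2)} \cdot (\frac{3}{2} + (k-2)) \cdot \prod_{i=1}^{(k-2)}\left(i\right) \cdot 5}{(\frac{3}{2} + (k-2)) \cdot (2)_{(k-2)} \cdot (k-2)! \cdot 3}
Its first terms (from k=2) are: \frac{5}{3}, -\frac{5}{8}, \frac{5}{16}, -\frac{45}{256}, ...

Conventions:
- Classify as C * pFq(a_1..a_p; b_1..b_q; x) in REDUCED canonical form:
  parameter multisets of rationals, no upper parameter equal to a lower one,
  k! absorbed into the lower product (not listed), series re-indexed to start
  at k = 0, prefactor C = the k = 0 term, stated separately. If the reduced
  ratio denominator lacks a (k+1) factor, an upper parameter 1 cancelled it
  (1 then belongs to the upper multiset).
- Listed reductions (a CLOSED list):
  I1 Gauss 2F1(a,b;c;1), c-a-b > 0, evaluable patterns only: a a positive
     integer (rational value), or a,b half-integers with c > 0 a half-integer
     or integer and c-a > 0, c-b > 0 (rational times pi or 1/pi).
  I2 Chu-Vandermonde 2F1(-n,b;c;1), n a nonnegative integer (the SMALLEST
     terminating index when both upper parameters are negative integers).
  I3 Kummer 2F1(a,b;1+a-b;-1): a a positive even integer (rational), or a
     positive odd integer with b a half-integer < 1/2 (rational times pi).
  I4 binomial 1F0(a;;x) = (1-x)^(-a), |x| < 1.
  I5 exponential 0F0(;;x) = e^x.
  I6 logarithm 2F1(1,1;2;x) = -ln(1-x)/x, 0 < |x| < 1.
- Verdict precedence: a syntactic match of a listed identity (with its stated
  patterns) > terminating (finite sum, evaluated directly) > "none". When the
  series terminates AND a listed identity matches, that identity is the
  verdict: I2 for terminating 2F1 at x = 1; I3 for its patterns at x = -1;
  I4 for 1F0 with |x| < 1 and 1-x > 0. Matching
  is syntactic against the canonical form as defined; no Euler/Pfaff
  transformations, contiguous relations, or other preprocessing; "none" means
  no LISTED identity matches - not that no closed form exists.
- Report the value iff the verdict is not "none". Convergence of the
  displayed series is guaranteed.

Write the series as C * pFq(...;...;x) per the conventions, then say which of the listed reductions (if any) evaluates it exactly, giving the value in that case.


x = -\frac{3}{4} here; the reduced form reads 2F1, upper {1, 1}, lower {2}, C = \frac{5}{3}. Verdict at x = -\frac{3}{4}: the logarithmic series (I6) matches (the logarithm: parameters (1,1;2), x = -\frac{3}{4}). Value: \frac{20}{9} \cdot \ln\left(\frac{7}{4}\right).

The tell: from the first term \frac{5}{3}: the constant factors (C = 5/3, x = -3/4) combine into one prefactor.
Term ratio: r(k) = -\frac{3}{4} * (k+1) (k+1) / [(k+2) (k+1)] - rational in k, leading ratio -\frac{3}{4}; with t_0 = \frac{5}{3}, classification follows.


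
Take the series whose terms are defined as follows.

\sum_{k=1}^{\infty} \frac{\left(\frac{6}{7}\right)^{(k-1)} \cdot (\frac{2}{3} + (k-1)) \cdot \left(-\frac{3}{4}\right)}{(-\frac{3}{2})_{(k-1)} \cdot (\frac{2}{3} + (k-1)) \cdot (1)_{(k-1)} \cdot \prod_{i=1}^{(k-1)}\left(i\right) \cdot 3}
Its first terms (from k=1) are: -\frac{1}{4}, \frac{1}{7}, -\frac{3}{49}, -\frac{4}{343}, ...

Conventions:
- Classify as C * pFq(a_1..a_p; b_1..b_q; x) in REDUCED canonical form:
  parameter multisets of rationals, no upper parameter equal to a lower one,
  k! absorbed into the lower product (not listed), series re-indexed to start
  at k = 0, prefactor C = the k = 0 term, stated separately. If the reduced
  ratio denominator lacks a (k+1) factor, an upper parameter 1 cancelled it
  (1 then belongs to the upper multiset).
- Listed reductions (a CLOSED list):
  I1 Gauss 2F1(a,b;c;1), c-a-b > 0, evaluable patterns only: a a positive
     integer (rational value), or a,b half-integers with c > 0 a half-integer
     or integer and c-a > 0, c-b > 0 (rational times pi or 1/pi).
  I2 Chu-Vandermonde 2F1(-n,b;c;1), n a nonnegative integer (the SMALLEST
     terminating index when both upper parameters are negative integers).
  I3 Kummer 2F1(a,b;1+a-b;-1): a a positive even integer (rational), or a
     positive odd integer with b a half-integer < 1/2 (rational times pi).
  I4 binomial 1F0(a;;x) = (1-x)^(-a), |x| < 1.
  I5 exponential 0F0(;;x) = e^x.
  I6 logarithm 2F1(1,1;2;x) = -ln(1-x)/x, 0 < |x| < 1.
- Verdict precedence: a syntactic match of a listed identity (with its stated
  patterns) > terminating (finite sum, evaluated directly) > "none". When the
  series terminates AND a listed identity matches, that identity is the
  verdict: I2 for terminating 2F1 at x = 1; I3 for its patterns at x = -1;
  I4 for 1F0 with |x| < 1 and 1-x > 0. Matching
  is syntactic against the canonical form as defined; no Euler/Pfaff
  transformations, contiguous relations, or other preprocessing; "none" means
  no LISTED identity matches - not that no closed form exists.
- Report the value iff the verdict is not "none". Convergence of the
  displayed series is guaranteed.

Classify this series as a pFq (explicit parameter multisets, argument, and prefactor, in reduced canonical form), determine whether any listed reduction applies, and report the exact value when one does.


The series (x = \frac{6}{7}) is 0F2: upper {-}, lower {-\frac{3}{2}, 1}, prefactor -\frac{1}{4}. Verdict: none here - no I1-I6 shape fits x = \frac{6}{7} with lower {-\frac{3}{2}, 1}.

First insight: t_0 being -\frac{1}{4}, the product of the first k integers (C = -1/4) is k!.
Step ratio: r(k) = \frac{6}{7} * 1 / [(k-\frac{3}{2}) (k+1) (k+1)] - poly over poly, x = \frac{6}{7} from leading terms; C = -\frac{1}{4} at k = 0.


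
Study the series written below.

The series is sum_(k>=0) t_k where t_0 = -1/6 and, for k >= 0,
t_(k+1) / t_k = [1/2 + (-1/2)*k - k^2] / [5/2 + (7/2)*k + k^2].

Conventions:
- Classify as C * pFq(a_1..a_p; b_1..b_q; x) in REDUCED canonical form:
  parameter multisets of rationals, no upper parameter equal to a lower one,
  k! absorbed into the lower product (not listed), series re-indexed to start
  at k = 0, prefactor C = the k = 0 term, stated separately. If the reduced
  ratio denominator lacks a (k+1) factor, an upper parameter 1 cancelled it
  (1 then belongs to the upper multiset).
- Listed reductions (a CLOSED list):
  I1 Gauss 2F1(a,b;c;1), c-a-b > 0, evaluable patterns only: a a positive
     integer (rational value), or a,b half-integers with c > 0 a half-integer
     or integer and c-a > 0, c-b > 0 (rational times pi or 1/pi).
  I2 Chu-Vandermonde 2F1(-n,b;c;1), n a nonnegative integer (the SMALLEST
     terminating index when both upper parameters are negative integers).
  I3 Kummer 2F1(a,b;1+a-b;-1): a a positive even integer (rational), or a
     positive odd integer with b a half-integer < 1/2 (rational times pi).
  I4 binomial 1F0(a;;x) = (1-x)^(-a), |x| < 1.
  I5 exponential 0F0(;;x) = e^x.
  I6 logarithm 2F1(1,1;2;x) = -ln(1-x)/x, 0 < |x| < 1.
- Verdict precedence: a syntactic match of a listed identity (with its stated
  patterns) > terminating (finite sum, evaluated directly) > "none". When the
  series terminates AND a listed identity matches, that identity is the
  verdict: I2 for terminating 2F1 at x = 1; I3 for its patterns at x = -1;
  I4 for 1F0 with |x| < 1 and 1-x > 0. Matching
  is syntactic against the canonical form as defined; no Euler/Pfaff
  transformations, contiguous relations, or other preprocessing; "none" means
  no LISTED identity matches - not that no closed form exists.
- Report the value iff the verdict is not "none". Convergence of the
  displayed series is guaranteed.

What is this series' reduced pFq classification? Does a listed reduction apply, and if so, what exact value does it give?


The series (x = -1) is 2F1: upper {-1/2, 1}, lower {5/2}, prefactor -1/6. Verdict: this is Kummer (I3) (x = -1; c = 5/2 equals 1+a-b for upper {-1/2, 1}: listed pattern). Sum: (-1/16) * pi.

First insight: x = (-1) and the expanded ratio factors over Q; C = -1/6, x = -1, roots give parameters.
Step ratio: r(k) = (-1) * (k-1/2) (k+1) / [(k+5/2) (k+1)] - poly over poly, x = (-1) from leading terms; C = -1/6 at k = 0.


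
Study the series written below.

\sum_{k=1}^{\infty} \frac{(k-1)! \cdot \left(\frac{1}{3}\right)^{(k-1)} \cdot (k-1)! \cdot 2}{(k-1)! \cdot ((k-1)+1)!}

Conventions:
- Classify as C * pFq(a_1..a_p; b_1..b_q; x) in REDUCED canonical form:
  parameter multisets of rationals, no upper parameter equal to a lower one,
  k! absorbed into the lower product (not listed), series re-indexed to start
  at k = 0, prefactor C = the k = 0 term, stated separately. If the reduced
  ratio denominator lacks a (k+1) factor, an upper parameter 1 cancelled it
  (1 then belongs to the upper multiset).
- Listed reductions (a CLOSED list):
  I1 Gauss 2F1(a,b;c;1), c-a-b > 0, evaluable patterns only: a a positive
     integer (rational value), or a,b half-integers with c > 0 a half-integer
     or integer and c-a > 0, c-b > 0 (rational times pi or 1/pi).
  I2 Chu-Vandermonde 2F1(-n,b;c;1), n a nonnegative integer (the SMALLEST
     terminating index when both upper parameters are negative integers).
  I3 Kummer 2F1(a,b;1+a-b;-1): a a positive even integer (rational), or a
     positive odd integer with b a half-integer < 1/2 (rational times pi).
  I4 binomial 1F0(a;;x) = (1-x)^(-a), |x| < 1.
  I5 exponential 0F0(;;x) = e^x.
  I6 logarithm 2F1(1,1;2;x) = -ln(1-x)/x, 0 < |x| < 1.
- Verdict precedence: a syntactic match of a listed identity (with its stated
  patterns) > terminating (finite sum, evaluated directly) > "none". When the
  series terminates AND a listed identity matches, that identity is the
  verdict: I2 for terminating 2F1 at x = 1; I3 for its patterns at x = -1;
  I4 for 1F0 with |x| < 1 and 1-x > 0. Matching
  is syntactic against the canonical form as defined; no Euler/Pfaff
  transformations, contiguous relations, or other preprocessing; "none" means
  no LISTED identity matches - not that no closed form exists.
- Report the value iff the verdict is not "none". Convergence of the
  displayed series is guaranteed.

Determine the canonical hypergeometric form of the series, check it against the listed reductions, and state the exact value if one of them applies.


The series (x = \frac{1}{3}) is 2F1: upper {1, 1}, lower {2}, prefactor 2. Verdict: logarithm (I6) applies (the logarithm: parameters (1,1;2), x = \frac{1}{3}). Value: \left(-6\right) \cdot \ln\left(\frac{2}{3}\right).

First insight: from the first term 2: the denominator's factorial ratio (C = 2, x = 1/3) is a lower Pochhammer.
Consecutive-term ratio: r(k) = \frac{1}{3} * (k+1) (k+1) / [(k+2) (k+1)] - poly over poly, x = \frac{1}{3} from leading terms; C = 2 at k = 0.


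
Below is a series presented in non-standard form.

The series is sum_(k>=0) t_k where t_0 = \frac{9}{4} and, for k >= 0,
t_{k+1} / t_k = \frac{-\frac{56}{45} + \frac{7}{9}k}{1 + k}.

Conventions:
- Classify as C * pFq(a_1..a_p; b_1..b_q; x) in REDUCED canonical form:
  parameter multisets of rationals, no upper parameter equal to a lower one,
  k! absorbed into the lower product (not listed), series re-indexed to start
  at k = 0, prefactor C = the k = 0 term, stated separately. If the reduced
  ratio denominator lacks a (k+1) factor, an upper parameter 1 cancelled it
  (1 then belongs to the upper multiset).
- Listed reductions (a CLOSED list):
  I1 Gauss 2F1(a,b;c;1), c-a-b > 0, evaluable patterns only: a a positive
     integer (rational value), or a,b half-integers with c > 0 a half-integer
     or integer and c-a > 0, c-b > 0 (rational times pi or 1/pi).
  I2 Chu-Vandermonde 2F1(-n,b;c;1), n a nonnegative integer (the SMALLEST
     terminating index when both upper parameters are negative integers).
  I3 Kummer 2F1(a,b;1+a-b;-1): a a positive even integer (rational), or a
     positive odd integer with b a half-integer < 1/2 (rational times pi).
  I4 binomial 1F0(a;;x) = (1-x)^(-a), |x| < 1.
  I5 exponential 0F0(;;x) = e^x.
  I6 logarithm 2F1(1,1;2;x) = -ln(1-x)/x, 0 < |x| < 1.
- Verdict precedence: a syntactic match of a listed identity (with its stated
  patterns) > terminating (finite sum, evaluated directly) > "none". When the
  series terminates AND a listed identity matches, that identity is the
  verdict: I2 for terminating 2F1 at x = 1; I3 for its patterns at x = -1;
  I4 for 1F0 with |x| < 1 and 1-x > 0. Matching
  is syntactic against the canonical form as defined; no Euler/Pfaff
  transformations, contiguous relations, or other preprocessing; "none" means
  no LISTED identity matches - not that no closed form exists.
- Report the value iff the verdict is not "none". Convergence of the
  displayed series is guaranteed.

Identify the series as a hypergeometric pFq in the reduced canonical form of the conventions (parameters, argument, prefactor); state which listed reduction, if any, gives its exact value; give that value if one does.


Classification (C = \frac{9}{4}): 1F0 with upper {-\frac{8}{5}}, lower {-}, argument x = \frac{7}{9}. Verdict: the I4 binomial reduction applies (the 1F0 binomial series: exponent 8/5, x = \frac{7}{9}). Sum: \frac{9}{4} \cdot \left(\frac{2}{9}\right)^{\frac{8}{5}}.

The tell: x = \frac{7}{9} and the expanded ratio factors over Q; prefactor 9/4, roots give parameters.
Consecutive-term ratio: r(k) = \frac{7}{9} * (k-\frac{8}{5}) / [(k+1)] - poly over poly, x = \frac{7}{9} from leading terms; C = \frac{9}{4} at k = 0.


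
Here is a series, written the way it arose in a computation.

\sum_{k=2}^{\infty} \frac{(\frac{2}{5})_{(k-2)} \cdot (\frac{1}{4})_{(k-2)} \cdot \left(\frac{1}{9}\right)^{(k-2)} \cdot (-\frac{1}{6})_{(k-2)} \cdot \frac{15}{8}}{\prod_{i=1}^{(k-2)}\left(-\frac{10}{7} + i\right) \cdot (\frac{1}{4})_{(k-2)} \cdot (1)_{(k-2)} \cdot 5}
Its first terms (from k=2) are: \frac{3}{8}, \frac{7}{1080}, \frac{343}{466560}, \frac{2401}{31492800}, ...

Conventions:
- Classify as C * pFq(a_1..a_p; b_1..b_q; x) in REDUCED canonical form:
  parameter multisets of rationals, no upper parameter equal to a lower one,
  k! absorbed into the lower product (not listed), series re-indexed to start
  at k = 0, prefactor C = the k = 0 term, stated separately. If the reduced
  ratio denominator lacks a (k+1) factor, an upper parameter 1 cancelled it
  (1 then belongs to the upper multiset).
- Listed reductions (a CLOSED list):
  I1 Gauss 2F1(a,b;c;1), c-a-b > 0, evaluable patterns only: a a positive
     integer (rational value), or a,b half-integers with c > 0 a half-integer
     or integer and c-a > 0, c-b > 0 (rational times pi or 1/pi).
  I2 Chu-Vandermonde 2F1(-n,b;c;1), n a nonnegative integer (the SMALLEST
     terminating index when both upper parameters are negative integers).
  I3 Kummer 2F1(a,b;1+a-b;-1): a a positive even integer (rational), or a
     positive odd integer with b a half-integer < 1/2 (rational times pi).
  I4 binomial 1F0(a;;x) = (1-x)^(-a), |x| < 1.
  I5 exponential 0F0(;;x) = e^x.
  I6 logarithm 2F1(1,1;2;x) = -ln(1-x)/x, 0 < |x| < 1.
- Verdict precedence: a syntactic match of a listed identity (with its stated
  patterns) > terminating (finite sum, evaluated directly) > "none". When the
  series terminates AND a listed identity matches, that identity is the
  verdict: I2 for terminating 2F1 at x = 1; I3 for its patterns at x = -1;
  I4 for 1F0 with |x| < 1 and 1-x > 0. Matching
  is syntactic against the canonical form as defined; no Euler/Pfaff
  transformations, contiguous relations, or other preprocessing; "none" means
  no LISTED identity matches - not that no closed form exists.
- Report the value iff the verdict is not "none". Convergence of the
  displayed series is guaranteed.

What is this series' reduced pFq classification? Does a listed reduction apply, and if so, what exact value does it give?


Canonical form: C = \frac{3}{8} times 2F1 with upper {-\frac{1}{6}, \frac{2}{5}}, lower {-\frac{3}{7}}, x = \frac{1}{9}. Verdict: none - this 2F1 at x = \frac{1}{9} matches no listed pattern, and upper {-\frac{1}{6}, \frac{2}{5}} holds no stopper.

Key observation: x = \frac{1}{9} and the constant factors (prefactor 3/8) combine into one prefactor.
Term ratio: r(k) = \frac{1}{9} * (k-\frac{1}{6}) (k+\frac{2}{5}) / [(k-\frac{3}{7}) (k+1)] ; factor over Q: parameters, x = \frac{1}{9}, and C = \frac{3}{8}.


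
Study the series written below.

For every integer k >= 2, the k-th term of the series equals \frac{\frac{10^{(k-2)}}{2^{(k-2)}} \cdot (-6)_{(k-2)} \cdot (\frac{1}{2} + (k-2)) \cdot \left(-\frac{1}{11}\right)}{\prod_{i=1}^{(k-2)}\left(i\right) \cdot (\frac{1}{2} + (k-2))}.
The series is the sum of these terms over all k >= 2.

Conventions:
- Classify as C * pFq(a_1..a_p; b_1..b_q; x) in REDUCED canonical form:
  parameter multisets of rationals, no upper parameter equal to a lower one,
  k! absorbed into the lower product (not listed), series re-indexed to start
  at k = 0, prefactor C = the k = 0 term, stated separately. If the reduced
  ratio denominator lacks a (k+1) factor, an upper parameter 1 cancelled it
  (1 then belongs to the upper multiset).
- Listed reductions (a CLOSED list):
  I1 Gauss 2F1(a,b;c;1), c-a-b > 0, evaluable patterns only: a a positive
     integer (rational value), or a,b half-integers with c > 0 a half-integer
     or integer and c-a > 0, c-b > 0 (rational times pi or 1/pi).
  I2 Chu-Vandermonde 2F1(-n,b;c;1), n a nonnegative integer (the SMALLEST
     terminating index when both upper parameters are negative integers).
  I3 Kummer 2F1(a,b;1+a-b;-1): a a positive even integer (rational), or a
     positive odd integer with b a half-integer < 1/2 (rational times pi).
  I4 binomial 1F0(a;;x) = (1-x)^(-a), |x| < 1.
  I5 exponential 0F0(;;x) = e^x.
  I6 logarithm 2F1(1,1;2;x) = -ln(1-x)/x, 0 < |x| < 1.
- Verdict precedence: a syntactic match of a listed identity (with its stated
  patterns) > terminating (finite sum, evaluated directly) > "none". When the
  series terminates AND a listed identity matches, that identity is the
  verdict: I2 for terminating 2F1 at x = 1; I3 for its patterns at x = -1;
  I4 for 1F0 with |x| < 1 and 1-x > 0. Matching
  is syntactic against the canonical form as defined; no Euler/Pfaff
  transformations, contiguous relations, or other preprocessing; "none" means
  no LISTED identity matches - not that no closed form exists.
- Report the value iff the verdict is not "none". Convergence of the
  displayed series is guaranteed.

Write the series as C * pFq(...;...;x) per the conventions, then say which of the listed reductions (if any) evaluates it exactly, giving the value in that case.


First insight: with t_0 = -\frac{1}{11}, the two k-th powers (C = -1/11) combine into one argument.
Consecutive-term ratio: r(k) = 5 * (k-6) / [(k+1)] - rational; roots negated = parameters, x = 5, C = -\frac{1}{11}.

Canonical form: C = -\frac{1}{11} times 1F0 with upper {-6}, lower {-}, x = 5. Verdict: terminating. (-6)_k vanishes past k = 6, leaving a 7-term sum, computed directly. Sum: -\frac{4096}{11}.


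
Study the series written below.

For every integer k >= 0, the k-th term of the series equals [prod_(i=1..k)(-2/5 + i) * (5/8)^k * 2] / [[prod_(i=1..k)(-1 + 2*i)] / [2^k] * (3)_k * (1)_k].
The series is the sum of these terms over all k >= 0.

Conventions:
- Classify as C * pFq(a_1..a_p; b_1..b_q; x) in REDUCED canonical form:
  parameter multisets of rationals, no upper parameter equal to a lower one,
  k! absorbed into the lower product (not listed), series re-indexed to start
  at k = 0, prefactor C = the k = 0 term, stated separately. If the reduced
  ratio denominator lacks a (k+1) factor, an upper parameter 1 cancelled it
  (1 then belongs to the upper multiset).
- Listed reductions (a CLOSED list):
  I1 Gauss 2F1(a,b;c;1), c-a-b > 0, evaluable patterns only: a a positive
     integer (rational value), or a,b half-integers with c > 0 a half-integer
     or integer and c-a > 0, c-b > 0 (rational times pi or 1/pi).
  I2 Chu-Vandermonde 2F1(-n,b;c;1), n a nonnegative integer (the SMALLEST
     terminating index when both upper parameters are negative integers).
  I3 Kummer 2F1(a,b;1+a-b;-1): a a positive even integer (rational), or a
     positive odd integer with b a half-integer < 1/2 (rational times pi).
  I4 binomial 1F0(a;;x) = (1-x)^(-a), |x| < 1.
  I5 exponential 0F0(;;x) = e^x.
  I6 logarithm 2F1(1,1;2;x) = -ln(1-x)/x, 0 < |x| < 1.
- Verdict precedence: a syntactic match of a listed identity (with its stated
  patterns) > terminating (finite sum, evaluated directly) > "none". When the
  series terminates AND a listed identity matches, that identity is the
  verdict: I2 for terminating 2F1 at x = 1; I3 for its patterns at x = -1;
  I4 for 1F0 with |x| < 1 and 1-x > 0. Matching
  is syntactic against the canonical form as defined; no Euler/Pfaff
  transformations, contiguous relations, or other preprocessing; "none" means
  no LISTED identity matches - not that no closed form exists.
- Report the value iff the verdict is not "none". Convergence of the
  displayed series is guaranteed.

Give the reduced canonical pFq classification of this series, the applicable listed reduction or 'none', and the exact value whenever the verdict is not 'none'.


Classification (C = 2): 1F2 with upper {3/5}, lower {1/2, 3}, argument x = 5/8. Verdict: none (x = 5/8): each listed identity misses the multisets {3/5} ; {1/2, 3}.

First insight: from the first term 2: the lower odd product (prefactor 2) is 2^k (1/2)_k.
Consecutive-term ratio: r(k) = (5/8) * (k+3/5) / [(k+1/2) (k+3) (k+1)] - poly over poly, x = (5/8) from leading terms; C = 2 at k = 0.
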